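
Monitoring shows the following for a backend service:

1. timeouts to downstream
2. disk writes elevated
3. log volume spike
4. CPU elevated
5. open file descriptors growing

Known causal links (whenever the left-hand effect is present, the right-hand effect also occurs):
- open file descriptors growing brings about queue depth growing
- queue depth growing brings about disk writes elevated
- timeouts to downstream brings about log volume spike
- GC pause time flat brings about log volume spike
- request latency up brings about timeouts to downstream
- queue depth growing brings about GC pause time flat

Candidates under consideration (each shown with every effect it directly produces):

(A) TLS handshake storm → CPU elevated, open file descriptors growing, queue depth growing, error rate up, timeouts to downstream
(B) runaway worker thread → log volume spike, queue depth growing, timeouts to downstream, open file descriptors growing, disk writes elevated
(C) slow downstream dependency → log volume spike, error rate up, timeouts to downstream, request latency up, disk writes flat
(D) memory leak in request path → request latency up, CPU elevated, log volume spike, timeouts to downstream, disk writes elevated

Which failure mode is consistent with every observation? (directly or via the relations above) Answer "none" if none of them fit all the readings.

Checking each candidate against the observations:
(A) TLS handshake storm — timeouts to downstream match; disk writes elevated match (by queue depth growing → disk writes elevated); log volume spike match (by timeouts to downstream → log volume spike); CPU elevated match; open file descriptors growing match
(B) runaway worker thread — timeouts to downstream match; disk writes elevated match; log volume spike match; CPU elevated miss; open file descriptors growing match
(C) slow downstream dependency — timeouts to downstream match; disk writes elevated miss; log volume spike match; CPU elevated miss; open file descriptors growing miss
(D) memory leak in request path — does not account for open file descriptors growing
(A) is the only candidate with no mismatches.

A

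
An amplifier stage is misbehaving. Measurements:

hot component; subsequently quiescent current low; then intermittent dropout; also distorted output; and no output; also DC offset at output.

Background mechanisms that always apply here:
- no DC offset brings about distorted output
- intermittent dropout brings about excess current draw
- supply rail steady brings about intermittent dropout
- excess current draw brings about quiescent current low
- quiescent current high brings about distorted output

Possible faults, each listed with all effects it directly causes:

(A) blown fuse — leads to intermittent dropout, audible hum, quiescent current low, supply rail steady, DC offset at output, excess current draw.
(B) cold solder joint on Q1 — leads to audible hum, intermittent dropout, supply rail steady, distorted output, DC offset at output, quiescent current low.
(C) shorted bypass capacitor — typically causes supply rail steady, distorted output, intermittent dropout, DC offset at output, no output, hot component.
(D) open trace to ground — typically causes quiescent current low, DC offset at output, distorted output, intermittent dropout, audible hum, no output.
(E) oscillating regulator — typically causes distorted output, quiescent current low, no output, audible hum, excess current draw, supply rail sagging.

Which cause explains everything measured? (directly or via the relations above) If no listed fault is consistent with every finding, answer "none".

Testing each hypothesis:
(A) blown fuse — hot component NO; quiescent current low yes; intermittent dropout yes; distorted output NO; no output NO; DC offset at output yes
(B) cold solder joint on Q1 — hot component NO; quiescent current low yes; intermittent dropout yes; distorted output yes; no output NO; DC offset at output yes
(C) shorted bypass capacitor — accounts for every observation (quiescent current low via intermittent dropout → excess current draw → quiescent current low)
(D) open trace to ground — does not account for hot component
(E) oscillating regulator — hot component NO; quiescent current low yes; intermittent dropout NO; distorted output yes; no output yes; DC offset at output NO
(C) alone accounts for all the evidence.

C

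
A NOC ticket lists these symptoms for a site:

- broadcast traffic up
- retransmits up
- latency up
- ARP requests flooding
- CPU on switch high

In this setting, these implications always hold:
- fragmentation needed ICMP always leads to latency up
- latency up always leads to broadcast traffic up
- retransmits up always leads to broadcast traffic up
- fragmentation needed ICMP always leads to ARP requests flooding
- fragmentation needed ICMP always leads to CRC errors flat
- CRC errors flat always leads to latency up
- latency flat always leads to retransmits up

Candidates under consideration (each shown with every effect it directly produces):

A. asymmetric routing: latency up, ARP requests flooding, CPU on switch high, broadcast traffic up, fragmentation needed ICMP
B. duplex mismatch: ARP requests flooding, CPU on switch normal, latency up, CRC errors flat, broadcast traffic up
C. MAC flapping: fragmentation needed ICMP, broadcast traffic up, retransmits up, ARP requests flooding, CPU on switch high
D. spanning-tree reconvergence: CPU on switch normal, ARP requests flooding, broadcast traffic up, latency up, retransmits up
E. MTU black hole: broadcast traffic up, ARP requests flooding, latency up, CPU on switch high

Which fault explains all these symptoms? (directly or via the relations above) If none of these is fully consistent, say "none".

Per-candidate check:
(A) asymmetric routing — does not account for retransmits up
(B) duplex mismatch — fails on retransmits up, CPU on switch high (predicts CPU on switch normal, not CPU on switch high)
(C) MAC flapping — broadcast traffic up ✓; retransmits up ✓; latency up ✓ (by fragmentation needed ICMP → latency up); ARP requests flooding ✓; CPU on switch high ✓
(D) spanning-tree reconvergence — broadcast traffic up ✓; retransmits up ✓; latency up ✓; ARP requests flooding ✓; CPU on switch high ✗
(E) MTU black hole — does not account for retransmits up
(C) is the only candidate with no mismatches.

C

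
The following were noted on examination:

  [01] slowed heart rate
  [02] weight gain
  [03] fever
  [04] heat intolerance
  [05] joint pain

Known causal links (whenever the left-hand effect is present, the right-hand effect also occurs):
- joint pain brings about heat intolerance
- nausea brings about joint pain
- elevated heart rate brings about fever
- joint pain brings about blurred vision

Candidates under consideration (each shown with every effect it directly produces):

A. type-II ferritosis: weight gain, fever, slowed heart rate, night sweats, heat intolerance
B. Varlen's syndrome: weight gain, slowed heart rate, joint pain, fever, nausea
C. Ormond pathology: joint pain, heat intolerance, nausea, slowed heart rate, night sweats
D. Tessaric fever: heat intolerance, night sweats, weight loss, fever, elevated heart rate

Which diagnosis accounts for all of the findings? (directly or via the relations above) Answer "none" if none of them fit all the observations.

B

Per-candidate check:
(A) type-II ferritosis — slowed heart rate ✓; weight gain ✓; fever ✓; heat intolerance ✓; joint pain ✗
(B) Varlen's syndrome — slowed heart rate ✓; weight gain ✓; fever ✓; heat intolerance ✓ (by joint pain → heat intolerance); joint pain ✓
(C) Ormond pathology — slowed heart rate ✓; weight gain ✗; fever ✗; heat intolerance ✓; joint pain ✓
(D) Tessaric fever — fails on slowed heart rate, weight gain, joint pain (predicts elevated heart rate, not slowed heart rate; predicts weight loss, not weight gain)
Only (B) is consistent with every observation.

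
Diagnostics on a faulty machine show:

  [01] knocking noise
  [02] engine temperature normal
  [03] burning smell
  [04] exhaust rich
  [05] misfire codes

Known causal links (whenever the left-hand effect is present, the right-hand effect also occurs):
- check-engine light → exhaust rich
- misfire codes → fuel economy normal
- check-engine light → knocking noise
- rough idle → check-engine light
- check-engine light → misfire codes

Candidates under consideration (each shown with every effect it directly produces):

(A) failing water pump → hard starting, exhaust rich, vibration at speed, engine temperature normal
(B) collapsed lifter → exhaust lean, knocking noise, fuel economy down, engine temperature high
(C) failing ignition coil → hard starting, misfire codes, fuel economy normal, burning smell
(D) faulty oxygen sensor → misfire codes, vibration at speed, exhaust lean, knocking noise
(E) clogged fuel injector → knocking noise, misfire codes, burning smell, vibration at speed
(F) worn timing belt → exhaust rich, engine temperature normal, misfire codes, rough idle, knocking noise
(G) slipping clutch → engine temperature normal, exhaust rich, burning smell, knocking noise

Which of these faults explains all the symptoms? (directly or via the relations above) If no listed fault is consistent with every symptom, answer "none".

Checking each candidate against the observations:
(A) failing water pump — knocking noise ✗; engine temperature normal ✓; burning smell ✗; exhaust rich ✓; misfire codes ✗
(B) collapsed lifter — knocking noise ✓; engine temperature normal ✗; burning smell ✗; exhaust rich ✗; misfire codes ✗
(C) failing ignition coil — knocking noise ✗; engine temperature normal ✗; burning smell ✓; exhaust rich ✗; misfire codes ✓
(D) faulty oxygen sensor — knocking noise ✓; engine temperature normal ✗; burning smell ✗; exhaust rich ✗; misfire codes ✓
(E) clogged fuel injector — knocking noise ✓; engine temperature normal ✗; burning smell ✓; exhaust rich ✗; misfire codes ✓
(F) worn timing belt — knocking noise ✓; engine temperature normal ✓; burning smell ✗; exhaust rich ✓; misfire codes ✓
(G) slipping clutch — knocking noise ✓; engine temperature normal ✓; burning smell ✓; exhaust rich ✓; misfire codes ✗
No candidate is consistent with all observations.

none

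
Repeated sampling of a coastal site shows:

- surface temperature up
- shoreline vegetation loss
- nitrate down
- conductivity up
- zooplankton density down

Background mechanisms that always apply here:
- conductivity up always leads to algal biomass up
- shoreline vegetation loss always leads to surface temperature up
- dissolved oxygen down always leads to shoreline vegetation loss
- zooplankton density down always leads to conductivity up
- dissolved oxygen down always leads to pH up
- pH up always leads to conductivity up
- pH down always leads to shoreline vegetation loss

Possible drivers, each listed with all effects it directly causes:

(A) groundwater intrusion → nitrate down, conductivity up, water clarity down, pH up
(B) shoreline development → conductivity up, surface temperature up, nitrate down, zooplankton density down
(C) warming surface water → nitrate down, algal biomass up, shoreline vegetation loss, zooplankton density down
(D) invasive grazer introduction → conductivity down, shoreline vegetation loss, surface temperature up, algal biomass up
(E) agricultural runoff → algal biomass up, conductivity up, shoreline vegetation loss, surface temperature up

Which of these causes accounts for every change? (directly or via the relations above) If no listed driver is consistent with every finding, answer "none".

For each candidate, compare predicted effects to what was observed:
(A) groundwater intrusion — surface temperature up miss; shoreline vegetation loss miss; nitrate down match; conductivity up match; zooplankton density down miss
(B) shoreline development — does not account for shoreline vegetation loss
(C) warming surface water — surface temperature up match (by shoreline vegetation loss → surface temperature up); shoreline vegetation loss match; nitrate down match; conductivity up match (by zooplankton density down → conductivity up); zooplankton density down match
(D) invasive grazer introduction — surface temperature up match; shoreline vegetation loss match; nitrate down miss; conductivity up miss; zooplankton density down miss
(E) agricultural runoff — does not account for nitrate down, zooplankton density down
(C) is the only candidate with no mismatches.

C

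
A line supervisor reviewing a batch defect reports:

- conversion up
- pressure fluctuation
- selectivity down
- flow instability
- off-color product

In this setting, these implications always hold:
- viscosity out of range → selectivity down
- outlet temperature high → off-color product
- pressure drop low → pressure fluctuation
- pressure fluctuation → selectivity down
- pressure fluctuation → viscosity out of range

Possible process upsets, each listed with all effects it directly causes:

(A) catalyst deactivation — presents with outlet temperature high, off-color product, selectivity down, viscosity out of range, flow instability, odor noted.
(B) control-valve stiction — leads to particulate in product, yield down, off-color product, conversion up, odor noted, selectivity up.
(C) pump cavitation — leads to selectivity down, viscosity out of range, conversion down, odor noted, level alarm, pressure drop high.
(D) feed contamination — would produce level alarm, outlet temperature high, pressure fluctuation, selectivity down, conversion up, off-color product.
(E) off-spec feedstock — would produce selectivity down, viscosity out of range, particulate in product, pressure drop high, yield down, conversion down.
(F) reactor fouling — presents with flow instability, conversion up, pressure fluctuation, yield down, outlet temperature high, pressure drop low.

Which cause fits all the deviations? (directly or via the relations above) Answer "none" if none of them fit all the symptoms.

For each candidate, compare predicted effects to what was observed:
(A) catalyst deactivation — conversion up ✗; pressure fluctuation ✗; selectivity down ✓; flow instability ✓; off-color product ✓
(B) control-valve stiction — conversion up ✓; pressure fluctuation ✗; selectivity down ✗; flow instability ✗; off-color product ✓
(C) pump cavitation — conversion up ✗; pressure fluctuation ✗; selectivity down ✓; flow instability ✗; off-color product ✗
(D) feed contamination — does not account for flow instability
(E) off-spec feedstock — conversion up ✗; pressure fluctuation ✗; selectivity down ✓; flow instability ✗; off-color product ✗
(F) reactor fouling — accounts for every observation (selectivity down by pressure fluctuation → selectivity down)
(F) is the only candidate with no mismatches.

F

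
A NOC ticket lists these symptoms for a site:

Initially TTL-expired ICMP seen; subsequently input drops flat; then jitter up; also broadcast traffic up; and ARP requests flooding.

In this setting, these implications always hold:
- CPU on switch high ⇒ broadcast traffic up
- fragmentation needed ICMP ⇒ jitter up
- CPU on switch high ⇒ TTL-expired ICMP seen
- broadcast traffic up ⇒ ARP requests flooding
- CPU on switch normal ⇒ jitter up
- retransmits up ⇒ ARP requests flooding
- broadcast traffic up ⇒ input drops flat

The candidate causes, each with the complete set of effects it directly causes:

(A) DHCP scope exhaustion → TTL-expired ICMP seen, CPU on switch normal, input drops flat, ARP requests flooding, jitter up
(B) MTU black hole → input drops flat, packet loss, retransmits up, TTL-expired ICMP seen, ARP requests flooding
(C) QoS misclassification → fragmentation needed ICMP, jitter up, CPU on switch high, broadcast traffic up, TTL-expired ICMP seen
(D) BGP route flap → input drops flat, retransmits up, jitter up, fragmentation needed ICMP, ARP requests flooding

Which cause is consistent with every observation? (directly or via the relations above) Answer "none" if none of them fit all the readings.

C

Checking each candidate against the observations:
(A) DHCP scope exhaustion — does not account for broadcast traffic up
(B) MTU black hole — does not account for jitter up, broadcast traffic up
(C) QoS misclassification — TTL-expired ICMP seen +; input drops flat + (via broadcast traffic up → input drops flat); jitter up +; broadcast traffic up +; ARP requests flooding + (via broadcast traffic up → ARP requests flooding)
(D) BGP route flap — does not account for TTL-expired ICMP seen, broadcast traffic up
(C) alone accounts for all the evidence.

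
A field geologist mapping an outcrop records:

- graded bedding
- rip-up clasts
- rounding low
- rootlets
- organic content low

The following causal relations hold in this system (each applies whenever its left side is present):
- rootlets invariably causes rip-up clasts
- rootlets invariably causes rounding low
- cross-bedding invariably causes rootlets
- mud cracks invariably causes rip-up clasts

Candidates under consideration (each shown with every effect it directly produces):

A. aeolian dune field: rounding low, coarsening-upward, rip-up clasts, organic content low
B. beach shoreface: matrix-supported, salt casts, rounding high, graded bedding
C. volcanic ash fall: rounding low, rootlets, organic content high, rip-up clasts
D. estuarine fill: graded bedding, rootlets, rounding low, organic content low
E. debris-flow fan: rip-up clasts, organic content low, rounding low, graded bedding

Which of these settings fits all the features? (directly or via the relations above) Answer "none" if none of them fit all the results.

D

Checking each candidate against the observations:
(A) aeolian dune field — graded bedding -; rip-up clasts +; rounding low +; rootlets -; organic content low +
(B) beach shoreface — fails on rip-up clasts, rounding low, rootlets, organic content low (predicts rounding high, not rounding low)
(C) volcanic ash fall — fails on graded bedding, organic content low (predicts organic content high, not organic content low)
(D) estuarine fill — graded bedding +; rip-up clasts + (by rootlets → rip-up clasts); rounding low +; rootlets +; organic content low +
(E) debris-flow fan — graded bedding +; rip-up clasts +; rounding low +; rootlets -; organic content low +
Only (D) is consistent with every observation.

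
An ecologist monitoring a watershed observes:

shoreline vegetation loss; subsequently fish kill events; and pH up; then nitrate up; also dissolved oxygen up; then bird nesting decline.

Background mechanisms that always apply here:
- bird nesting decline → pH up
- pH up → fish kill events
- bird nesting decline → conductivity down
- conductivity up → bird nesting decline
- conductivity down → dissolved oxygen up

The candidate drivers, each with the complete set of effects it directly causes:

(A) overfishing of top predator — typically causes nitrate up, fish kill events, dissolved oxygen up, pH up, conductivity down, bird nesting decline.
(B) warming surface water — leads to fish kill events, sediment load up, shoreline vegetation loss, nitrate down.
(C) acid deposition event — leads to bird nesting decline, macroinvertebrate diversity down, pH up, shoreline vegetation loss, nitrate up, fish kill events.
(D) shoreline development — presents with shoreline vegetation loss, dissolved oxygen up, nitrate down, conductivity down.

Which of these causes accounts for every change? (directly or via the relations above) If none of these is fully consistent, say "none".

Testing each hypothesis:
(A) overfishing of top predator — does not account for shoreline vegetation loss
(B) warming surface water — fails on pH up, nitrate up, dissolved oxygen up, bird nesting decline (predicts nitrate down, not nitrate up)
(C) acid deposition event — accounts for every observation (dissolved oxygen up via bird nesting decline → conductivity down → dissolved oxygen up)
(D) shoreline development — fails on fish kill events, pH up, nitrate up, bird nesting decline (predicts nitrate down, not nitrate up)
(C) is the only candidate with no mismatches.

C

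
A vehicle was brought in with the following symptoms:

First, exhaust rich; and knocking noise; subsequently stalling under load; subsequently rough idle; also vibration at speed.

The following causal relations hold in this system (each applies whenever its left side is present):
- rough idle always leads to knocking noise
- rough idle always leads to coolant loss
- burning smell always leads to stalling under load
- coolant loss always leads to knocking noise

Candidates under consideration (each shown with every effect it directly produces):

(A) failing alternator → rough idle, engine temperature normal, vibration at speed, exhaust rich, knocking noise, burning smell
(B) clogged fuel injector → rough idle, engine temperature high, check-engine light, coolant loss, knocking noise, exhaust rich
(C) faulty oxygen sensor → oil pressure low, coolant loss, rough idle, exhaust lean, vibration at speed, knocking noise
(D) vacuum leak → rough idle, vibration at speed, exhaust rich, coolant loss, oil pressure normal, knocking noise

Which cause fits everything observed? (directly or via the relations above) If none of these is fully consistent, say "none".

A

Testing each hypothesis:
(A) failing alternator — exhaust rich match; knocking noise match; stalling under load match (by burning smell → stalling under load); rough idle match; vibration at speed match
(B) clogged fuel injector — exhaust rich match; knocking noise match; stalling under load miss; rough idle match; vibration at speed miss
(C) faulty oxygen sensor — fails on exhaust rich, stalling under load (predicts exhaust lean, not exhaust rich)
(D) vacuum leak — does not account for stalling under load
(A) is the only candidate with no mismatches.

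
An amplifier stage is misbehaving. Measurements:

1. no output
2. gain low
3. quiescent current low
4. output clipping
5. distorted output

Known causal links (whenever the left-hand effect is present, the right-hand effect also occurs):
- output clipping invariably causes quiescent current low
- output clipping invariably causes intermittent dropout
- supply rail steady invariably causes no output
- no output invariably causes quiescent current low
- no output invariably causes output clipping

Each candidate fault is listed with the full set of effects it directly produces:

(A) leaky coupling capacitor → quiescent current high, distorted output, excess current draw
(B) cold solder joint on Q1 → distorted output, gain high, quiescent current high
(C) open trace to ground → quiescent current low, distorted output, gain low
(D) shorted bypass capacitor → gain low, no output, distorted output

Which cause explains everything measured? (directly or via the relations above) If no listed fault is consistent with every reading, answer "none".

Per-candidate check:
(A) leaky coupling capacitor — fails on no output, gain low, quiescent current low, output clipping (predicts quiescent current high, not quiescent current low)
(B) cold solder joint on Q1 — fails on no output, gain low, quiescent current low, output clipping (predicts gain high, not gain low; predicts quiescent current high, not quiescent current low)
(C) open trace to ground — does not account for no output, output clipping
(D) shorted bypass capacitor — no output yes; gain low yes; quiescent current low yes (via no output → quiescent current low); output clipping yes (via no output → output clipping); distorted output yes
Only (D) is consistent with every observation.

D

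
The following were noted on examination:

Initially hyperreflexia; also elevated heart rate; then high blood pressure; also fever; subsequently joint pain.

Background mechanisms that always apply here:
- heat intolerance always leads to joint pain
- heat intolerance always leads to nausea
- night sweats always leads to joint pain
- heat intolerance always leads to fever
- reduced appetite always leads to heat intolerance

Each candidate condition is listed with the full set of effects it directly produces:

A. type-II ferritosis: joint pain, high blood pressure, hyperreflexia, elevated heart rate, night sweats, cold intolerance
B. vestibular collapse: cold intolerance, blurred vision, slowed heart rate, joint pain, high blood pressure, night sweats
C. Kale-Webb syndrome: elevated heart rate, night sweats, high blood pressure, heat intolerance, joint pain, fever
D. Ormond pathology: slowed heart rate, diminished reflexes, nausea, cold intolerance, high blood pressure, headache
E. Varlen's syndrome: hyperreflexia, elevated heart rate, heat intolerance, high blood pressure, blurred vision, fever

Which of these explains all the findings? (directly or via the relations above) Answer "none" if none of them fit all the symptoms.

Per-candidate check:
(A) type-II ferritosis — does not account for fever
(B) vestibular collapse — fails on hyperreflexia, elevated heart rate, fever (predicts slowed heart rate, not elevated heart rate)
(C) Kale-Webb syndrome — does not account for hyperreflexia
(D) Ormond pathology — fails on hyperreflexia, elevated heart rate, fever, joint pain (predicts diminished reflexes, not hyperreflexia; predicts slowed heart rate, not elevated heart rate)
(E) Varlen's syndrome — hyperreflexia ✓; elevated heart rate ✓; high blood pressure ✓; fever ✓; joint pain ✓ (via heat intolerance → joint pain)
(E) is the only candidate with no mismatches.

E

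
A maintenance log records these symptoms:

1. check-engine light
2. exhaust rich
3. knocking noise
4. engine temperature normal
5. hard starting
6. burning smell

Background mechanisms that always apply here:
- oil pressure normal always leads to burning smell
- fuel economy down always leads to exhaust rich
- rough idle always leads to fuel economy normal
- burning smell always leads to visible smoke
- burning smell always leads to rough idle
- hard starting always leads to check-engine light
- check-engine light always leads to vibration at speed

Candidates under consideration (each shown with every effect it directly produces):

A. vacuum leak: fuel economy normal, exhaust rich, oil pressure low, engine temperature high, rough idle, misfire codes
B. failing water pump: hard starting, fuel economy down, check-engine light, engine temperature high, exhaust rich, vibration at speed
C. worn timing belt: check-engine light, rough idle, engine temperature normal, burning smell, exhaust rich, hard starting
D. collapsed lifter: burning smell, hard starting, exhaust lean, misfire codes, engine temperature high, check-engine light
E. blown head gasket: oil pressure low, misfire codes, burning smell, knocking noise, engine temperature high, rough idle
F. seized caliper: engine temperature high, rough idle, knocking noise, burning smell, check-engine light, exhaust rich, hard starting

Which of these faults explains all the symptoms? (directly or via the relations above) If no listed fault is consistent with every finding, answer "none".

For each candidate, compare predicted effects to what was observed:
(A) vacuum leak — fails on check-engine light, knocking noise, engine temperature normal, hard starting, burning smell (predicts engine temperature high, not engine temperature normal)
(B) failing water pump — fails on knocking noise, engine temperature normal, burning smell (predicts engine temperature high, not engine temperature normal)
(C) worn timing belt — does not account for knocking noise
(D) collapsed lifter — check-engine light match; exhaust rich miss; knocking noise miss; engine temperature normal miss; hard starting match; burning smell match
(E) blown head gasket — check-engine light miss; exhaust rich miss; knocking noise match; engine temperature normal miss; hard starting miss; burning smell match
(F) seized caliper — fails on engine temperature normal (predicts engine temperature high, not engine temperature normal)
Every candidate fails on at least one observation.

none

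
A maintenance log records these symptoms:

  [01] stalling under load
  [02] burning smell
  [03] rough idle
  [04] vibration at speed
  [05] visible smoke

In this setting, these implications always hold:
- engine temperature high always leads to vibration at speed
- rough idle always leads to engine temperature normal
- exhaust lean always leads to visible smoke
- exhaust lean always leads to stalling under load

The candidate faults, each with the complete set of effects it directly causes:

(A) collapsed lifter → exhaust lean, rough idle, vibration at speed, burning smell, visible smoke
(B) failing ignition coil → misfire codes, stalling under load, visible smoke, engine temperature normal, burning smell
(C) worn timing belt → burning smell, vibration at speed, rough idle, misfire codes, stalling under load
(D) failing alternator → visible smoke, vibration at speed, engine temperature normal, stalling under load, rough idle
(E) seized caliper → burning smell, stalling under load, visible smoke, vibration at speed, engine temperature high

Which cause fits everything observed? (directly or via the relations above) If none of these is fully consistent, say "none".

A

Per-candidate check:
(A) collapsed lifter — accounts for every observation (stalling under load through exhaust lean → stalling under load)
(B) failing ignition coil — does not account for rough idle, vibration at speed
(C) worn timing belt — stalling under load ✓; burning smell ✓; rough idle ✓; vibration at speed ✓; visible smoke ✗
(D) failing alternator — does not account for burning smell
(E) seized caliper — stalling under load ✓; burning smell ✓; rough idle ✗; vibration at speed ✓; visible smoke ✓
(A) is the only candidate with no mismatches.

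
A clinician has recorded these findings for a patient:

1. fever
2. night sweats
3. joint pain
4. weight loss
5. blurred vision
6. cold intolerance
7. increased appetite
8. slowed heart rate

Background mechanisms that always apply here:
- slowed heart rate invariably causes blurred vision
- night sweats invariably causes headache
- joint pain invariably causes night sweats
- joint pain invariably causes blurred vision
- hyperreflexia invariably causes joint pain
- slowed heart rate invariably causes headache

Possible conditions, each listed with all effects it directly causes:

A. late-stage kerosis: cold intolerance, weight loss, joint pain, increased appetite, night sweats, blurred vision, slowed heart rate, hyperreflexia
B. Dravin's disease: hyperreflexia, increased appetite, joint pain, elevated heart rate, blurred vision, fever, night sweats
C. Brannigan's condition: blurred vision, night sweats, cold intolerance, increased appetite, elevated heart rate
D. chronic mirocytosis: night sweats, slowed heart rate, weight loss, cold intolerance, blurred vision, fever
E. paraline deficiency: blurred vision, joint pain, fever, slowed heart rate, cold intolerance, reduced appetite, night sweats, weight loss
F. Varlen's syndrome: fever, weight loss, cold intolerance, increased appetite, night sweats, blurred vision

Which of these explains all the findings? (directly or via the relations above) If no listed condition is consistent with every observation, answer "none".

none

Testing each hypothesis:
(A) late-stage kerosis — does not account for fever
(B) Dravin's disease — fails on weight loss, cold intolerance, slowed heart rate (predicts elevated heart rate, not slowed heart rate)
(C) Brannigan's condition — fails on fever, joint pain, weight loss, slowed heart rate (predicts elevated heart rate, not slowed heart rate)
(D) chronic mirocytosis — fever +; night sweats +; joint pain -; weight loss +; blurred vision +; cold intolerance +; increased appetite -; slowed heart rate +
(E) paraline deficiency — fever +; night sweats +; joint pain +; weight loss +; blurred vision +; cold intolerance +; increased appetite -; slowed heart rate +
(F) Varlen's syndrome — fever +; night sweats +; joint pain -; weight loss +; blurred vision +; cold intolerance +; increased appetite +; slowed heart rate -
Every candidate fails on at least one observation.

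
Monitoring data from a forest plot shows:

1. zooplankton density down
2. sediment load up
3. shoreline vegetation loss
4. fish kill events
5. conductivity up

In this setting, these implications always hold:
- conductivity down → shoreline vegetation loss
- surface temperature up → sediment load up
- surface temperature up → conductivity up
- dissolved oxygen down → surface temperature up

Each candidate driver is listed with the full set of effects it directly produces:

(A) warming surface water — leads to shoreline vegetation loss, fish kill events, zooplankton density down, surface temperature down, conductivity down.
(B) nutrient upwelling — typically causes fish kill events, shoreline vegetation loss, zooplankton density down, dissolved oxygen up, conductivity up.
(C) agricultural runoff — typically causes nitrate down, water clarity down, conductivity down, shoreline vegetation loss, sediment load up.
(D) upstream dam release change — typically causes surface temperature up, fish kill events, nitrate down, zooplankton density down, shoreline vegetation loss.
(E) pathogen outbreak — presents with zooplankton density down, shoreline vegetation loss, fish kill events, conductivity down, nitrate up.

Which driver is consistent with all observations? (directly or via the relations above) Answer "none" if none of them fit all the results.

For each candidate, compare predicted effects to what was observed:
(A) warming surface water — fails on sediment load up, conductivity up (predicts conductivity down, not conductivity up)
(B) nutrient upwelling — does not account for sediment load up
(C) agricultural runoff — zooplankton density down NO; sediment load up yes; shoreline vegetation loss yes; fish kill events NO; conductivity up NO
(D) upstream dam release change — accounts for every observation (sediment load up through surface temperature up → sediment load up)
(E) pathogen outbreak — fails on sediment load up, conductivity up (predicts conductivity down, not conductivity up)
(D) is the only candidate with no mismatches.

D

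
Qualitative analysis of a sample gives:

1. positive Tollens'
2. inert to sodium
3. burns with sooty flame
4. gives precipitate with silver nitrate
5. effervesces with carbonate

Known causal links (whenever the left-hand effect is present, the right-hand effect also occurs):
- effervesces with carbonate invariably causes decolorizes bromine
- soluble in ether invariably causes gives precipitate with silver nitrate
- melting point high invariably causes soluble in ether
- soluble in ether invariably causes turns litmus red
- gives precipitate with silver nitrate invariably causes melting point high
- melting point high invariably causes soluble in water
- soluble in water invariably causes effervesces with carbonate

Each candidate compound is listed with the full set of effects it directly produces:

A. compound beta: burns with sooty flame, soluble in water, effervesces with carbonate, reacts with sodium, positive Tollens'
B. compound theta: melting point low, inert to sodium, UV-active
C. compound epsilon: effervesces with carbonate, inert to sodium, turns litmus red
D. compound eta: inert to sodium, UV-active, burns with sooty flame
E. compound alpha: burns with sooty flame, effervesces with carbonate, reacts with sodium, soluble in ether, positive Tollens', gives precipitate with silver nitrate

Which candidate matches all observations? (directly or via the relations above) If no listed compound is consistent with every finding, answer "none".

none

Testing each hypothesis:
(A) compound beta — positive Tollens' +; inert to sodium -; burns with sooty flame +; gives precipitate with silver nitrate -; effervesces with carbonate +
(B) compound theta — positive Tollens' -; inert to sodium +; burns with sooty flame -; gives precipitate with silver nitrate -; effervesces with carbonate -
(C) compound epsilon — does not account for positive Tollens', burns with sooty flame, gives precipitate with silver nitrate
(D) compound eta — does not account for positive Tollens', gives precipitate with silver nitrate, effervesces with carbonate
(E) compound alpha — positive Tollens' +; inert to sodium -; burns with sooty flame +; gives precipitate with silver nitrate +; effervesces with carbonate +
None of the listed candidates fits everything.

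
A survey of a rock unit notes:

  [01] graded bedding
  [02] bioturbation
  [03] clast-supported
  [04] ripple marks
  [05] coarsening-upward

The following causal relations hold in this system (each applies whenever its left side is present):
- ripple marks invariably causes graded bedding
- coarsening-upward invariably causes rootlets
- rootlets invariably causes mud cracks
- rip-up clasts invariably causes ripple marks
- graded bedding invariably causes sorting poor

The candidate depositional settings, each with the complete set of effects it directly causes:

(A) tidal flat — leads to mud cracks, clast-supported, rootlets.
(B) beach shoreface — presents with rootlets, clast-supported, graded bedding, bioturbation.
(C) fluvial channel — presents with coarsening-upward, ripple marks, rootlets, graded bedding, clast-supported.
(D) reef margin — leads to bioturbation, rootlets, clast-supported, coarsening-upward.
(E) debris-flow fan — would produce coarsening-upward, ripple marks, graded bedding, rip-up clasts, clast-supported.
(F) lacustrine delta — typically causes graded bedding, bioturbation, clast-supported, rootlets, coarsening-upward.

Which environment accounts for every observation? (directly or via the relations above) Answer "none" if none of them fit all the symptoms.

none

Per-candidate check:
(A) tidal flat — graded bedding -; bioturbation -; clast-supported +; ripple marks -; coarsening-upward -
(B) beach shoreface — graded bedding +; bioturbation +; clast-supported +; ripple marks -; coarsening-upward -
(C) fluvial channel — graded bedding +; bioturbation -; clast-supported +; ripple marks +; coarsening-upward +
(D) reef margin — graded bedding -; bioturbation +; clast-supported +; ripple marks -; coarsening-upward +
(E) debris-flow fan — does not account for bioturbation
(F) lacustrine delta — does not account for ripple marks
No candidate is consistent with all observations.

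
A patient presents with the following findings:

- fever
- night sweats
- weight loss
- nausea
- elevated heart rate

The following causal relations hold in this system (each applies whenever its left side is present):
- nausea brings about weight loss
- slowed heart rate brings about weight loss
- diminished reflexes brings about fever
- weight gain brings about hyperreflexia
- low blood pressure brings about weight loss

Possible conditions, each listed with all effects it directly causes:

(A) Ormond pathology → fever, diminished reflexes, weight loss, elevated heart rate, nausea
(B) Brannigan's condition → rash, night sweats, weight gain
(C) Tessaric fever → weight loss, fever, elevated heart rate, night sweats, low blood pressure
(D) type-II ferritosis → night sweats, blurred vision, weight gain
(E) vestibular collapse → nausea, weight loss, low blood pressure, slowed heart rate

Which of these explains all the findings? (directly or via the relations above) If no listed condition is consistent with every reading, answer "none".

For each candidate, compare predicted effects to what was observed:
(A) Ormond pathology — fever ✓; night sweats ✗; weight loss ✓; nausea ✓; elevated heart rate ✓
(B) Brannigan's condition — fails on fever, weight loss, nausea, elevated heart rate (predicts weight gain, not weight loss)
(C) Tessaric fever — does not account for nausea
(D) type-II ferritosis — fails on fever, weight loss, nausea, elevated heart rate (predicts weight gain, not weight loss)
(E) vestibular collapse — fever ✗; night sweats ✗; weight loss ✓; nausea ✓; elevated heart rate ✗
Every candidate fails on at least one observation.

none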